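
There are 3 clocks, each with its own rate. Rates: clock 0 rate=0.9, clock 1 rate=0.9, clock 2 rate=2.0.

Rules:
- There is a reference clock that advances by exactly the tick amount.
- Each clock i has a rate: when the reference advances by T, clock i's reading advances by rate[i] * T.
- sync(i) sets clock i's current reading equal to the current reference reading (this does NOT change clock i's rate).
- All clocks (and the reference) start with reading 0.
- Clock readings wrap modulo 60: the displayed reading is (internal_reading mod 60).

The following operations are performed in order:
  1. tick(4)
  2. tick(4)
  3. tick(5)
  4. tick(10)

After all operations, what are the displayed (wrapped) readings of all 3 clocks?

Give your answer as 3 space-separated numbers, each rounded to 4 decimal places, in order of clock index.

Answer: 20.7000 20.7000 46.0000

Derivation:
After op 1 tick(4): ref=4.0000 raw=[3.6000 3.6000 8.0000]
After op 2 tick(4): ref=8.0000 raw=[7.2000 7.2000 16.0000]
After op 3 tick(5): ref=13.0000 raw=[11.7000 11.7000 26.0000]
After op 4 tick(10): ref=23.0000 raw=[20.7000 20.7000 46.0000]
Wrap final raw readings (mod 60): 20.7000 mod 60 = 20.7000; 20.7000 mod 60 = 20.7000; 46.0000 mod 60 = 46.0000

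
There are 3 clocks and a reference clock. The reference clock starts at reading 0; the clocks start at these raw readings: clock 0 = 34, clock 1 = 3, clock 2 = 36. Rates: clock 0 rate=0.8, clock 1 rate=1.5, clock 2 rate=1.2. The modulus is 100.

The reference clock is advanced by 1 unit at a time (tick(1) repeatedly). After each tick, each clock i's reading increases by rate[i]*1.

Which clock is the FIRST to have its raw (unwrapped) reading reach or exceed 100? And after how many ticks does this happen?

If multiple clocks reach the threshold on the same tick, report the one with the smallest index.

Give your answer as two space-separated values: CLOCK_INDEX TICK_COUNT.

clock 0: start=34, rate=0.8, needs 100-34 = 66; ticks = ceil(66/0.8) = ceil(82.5000) = 83; reading at tick 83 = 34 + 0.8*83 = 100.4000
clock 1: start=3, rate=1.5, needs 100-3 = 97; ticks = ceil(97/1.5) = ceil(64.6667) = 65; reading at tick 65 = 3 + 1.5*65 = 100.5000
clock 2: start=36, rate=1.2, needs 100-36 = 64; ticks = ceil(64/1.2) = ceil(53.3333) = 54; reading at tick 54 = 36 + 1.2*54 = 100.8000
Minimum tick count = 54; winners = [2]; smallest index = 2

Answer: 2 54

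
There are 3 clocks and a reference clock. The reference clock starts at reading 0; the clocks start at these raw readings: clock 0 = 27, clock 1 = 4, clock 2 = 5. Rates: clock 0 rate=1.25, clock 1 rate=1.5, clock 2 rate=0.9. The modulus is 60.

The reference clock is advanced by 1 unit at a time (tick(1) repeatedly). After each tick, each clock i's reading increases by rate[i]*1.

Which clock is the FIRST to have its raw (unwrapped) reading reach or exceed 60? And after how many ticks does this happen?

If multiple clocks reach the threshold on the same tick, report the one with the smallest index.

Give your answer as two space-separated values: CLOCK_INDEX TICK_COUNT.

Answer: 0 27

Derivation:
clock 0: start=27, rate=1.25, needs 60-27 = 33; ticks = ceil(33/1.25) = ceil(26.4000) = 27; reading at tick 27 = 27 + 1.25*27 = 60.7500
clock 1: start=4, rate=1.5, needs 60-4 = 56; ticks = ceil(56/1.5) = ceil(37.3333) = 38; reading at tick 38 = 4 + 1.5*38 = 61.0000
clock 2: start=5, rate=0.9, needs 60-5 = 55; ticks = ceil(55/0.9) = ceil(61.1111) = 62; reading at tick 62 = 5 + 0.9*62 = 60.8000
Minimum tick count = 27; winners = [0]; smallest index = 0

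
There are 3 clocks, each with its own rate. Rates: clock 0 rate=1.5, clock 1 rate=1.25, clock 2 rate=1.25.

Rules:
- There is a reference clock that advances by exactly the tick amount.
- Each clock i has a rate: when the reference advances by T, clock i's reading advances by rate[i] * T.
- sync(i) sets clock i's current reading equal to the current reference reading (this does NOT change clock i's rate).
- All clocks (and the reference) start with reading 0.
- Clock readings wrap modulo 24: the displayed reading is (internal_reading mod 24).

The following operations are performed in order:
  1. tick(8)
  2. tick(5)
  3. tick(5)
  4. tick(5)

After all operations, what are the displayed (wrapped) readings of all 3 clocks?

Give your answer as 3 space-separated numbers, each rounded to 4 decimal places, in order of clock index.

Answer: 10.5000 4.7500 4.7500

Derivation:
After op 1 tick(8): ref=8.0000 raw=[12.0000 10.0000 10.0000]
After op 2 tick(5): ref=13.0000 raw=[19.5000 16.2500 16.2500]
After op 3 tick(5): ref=18.0000 raw=[27.0000 22.5000 22.5000]
After op 4 tick(5): ref=23.0000 raw=[34.5000 28.7500 28.7500]
Wrap final raw readings (mod 24): 34.5000 mod 24 = 10.5000; 28.7500 mod 24 = 4.7500; 28.7500 mod 24 = 4.7500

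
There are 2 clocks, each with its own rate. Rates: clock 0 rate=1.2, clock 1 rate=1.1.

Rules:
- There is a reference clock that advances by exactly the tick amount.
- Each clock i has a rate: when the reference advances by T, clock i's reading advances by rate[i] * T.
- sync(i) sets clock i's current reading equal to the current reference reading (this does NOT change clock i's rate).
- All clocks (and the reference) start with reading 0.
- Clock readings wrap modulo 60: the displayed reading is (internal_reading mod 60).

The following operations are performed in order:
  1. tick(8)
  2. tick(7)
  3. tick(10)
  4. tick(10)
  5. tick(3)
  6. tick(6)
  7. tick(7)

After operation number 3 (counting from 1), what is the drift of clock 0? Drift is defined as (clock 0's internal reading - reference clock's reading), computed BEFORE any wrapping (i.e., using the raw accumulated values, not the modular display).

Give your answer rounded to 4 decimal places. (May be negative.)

Answer: 5.0000

Derivation:
After op 1 tick(8): ref=8.0000 raw=[9.6000 8.8000]
After op 2 tick(7): ref=15.0000 raw=[18.0000 16.5000]
After op 3 tick(10): ref=25.0000 raw=[30.0000 27.5000]
Drift of clock 0 after op 3: 30.0000 - 25.0000 = 5.0000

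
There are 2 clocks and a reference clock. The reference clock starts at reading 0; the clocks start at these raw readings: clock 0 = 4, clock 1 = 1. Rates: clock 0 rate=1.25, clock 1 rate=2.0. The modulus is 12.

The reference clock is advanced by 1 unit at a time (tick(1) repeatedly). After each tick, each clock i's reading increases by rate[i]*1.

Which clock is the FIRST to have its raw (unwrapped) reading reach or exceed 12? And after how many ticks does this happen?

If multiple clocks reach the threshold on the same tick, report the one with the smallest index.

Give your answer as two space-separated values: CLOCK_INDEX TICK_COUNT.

Answer: 1 6

Derivation:
clock 0: start=4, rate=1.25, needs 12-4 = 8; ticks = ceil(8/1.25) = ceil(6.4000) = 7; reading at tick 7 = 4 + 1.25*7 = 12.7500
clock 1: start=1, rate=2.0, needs 12-1 = 11; ticks = ceil(11/2.0) = ceil(5.5000) = 6; reading at tick 6 = 1 + 2.0*6 = 13.0000
Minimum tick count = 6; winners = [1]; smallest index = 1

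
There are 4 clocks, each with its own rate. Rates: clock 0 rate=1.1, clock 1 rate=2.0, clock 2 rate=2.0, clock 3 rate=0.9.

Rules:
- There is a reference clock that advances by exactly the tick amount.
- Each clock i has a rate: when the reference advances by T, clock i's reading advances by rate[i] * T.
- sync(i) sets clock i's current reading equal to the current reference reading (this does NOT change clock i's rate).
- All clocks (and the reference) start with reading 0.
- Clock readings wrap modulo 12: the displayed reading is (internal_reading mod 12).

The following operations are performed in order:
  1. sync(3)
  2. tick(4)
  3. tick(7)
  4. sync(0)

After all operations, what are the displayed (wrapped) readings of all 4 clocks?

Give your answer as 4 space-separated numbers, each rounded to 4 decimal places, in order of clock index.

After op 1 sync(3): ref=0.0000 raw=[0.0000 0.0000 0.0000 0.0000]
After op 2 tick(4): ref=4.0000 raw=[4.4000 8.0000 8.0000 3.6000]
After op 3 tick(7): ref=11.0000 raw=[12.1000 22.0000 22.0000 9.9000]
After op 4 sync(0): ref=11.0000 raw=[11.0000 22.0000 22.0000 9.9000]
Wrap final raw readings (mod 12): 11.0000 mod 12 = 11.0000; 22.0000 mod 12 = 10.0000; 22.0000 mod 12 = 10.0000; 9.9000 mod 12 = 9.9000

Answer: 11.0000 10.0000 10.0000 9.9000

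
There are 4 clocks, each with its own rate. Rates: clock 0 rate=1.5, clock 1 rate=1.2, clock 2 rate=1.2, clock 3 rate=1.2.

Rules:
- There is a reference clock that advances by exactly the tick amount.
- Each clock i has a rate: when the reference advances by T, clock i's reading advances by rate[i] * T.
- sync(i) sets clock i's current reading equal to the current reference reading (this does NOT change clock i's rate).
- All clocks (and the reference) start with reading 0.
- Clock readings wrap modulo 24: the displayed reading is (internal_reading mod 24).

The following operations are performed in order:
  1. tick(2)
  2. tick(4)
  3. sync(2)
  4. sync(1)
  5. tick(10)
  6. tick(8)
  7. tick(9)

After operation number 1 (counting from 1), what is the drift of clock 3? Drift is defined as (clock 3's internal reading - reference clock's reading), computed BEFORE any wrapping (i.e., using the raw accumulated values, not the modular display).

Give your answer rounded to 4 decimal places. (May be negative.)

Answer: 0.4000

Derivation:
After op 1 tick(2): ref=2.0000 raw=[3.0000 2.4000 2.4000 2.4000]
Drift of clock 3 after op 1: 2.4000 - 2.0000 = 0.4000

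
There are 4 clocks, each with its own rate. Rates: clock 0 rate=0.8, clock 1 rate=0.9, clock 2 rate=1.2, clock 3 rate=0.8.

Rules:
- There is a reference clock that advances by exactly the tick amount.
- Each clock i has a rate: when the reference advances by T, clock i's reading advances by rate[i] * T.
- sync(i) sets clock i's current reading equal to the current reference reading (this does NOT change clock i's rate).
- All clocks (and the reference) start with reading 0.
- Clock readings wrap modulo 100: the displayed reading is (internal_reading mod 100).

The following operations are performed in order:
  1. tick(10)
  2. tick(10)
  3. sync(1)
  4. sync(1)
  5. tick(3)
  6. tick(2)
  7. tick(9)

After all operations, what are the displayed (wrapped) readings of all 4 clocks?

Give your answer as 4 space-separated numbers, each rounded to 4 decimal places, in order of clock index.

Answer: 27.2000 32.6000 40.8000 27.2000

Derivation:
After op 1 tick(10): ref=10.0000 raw=[8.0000 9.0000 12.0000 8.0000]
After op 2 tick(10): ref=20.0000 raw=[16.0000 18.0000 24.0000 16.0000]
After op 3 sync(1): ref=20.0000 raw=[16.0000 20.0000 24.0000 16.0000]
After op 4 sync(1): ref=20.0000 raw=[16.0000 20.0000 24.0000 16.0000]
After op 5 tick(3): ref=23.0000 raw=[18.4000 22.7000 27.6000 18.4000]
After op 6 tick(2): ref=25.0000 raw=[20.0000 24.5000 30.0000 20.0000]
After op 7 tick(9): ref=34.0000 raw=[27.2000 32.6000 40.8000 27.2000]
Wrap final raw readings (mod 100): 27.2000 mod 100 = 27.2000; 32.6000 mod 100 = 32.6000; 40.8000 mod 100 = 40.8000; 27.2000 mod 100 = 27.2000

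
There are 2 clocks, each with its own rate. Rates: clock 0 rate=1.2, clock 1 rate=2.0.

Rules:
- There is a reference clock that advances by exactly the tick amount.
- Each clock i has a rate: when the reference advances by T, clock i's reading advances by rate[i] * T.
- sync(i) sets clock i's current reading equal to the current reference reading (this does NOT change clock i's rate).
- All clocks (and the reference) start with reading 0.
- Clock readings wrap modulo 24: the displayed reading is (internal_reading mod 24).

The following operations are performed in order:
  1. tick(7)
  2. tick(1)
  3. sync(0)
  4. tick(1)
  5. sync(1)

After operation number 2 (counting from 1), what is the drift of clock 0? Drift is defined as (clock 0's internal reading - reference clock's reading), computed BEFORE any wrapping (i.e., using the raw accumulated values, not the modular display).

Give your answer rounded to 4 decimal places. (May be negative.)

After op 1 tick(7): ref=7.0000 raw=[8.4000 14.0000]
After op 2 tick(1): ref=8.0000 raw=[9.6000 16.0000]
Drift of clock 0 after op 2: 9.6000 - 8.0000 = 1.6000

Answer: 1.6000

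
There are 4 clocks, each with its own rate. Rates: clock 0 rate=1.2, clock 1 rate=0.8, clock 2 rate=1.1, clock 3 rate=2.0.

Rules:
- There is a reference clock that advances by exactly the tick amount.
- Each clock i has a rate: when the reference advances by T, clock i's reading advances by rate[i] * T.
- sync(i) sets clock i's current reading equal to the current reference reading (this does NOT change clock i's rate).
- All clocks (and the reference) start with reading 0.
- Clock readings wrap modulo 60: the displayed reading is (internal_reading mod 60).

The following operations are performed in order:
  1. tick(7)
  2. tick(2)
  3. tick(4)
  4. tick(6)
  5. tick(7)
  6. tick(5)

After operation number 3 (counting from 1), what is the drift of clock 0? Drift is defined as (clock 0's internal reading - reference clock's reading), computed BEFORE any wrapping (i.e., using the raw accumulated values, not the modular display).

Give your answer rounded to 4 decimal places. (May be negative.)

After op 1 tick(7): ref=7.0000 raw=[8.4000 5.6000 7.7000 14.0000]
After op 2 tick(2): ref=9.0000 raw=[10.8000 7.2000 9.9000 18.0000]
After op 3 tick(4): ref=13.0000 raw=[15.6000 10.4000 14.3000 26.0000]
Drift of clock 0 after op 3: 15.6000 - 13.0000 = 2.6000

Answer: 2.6000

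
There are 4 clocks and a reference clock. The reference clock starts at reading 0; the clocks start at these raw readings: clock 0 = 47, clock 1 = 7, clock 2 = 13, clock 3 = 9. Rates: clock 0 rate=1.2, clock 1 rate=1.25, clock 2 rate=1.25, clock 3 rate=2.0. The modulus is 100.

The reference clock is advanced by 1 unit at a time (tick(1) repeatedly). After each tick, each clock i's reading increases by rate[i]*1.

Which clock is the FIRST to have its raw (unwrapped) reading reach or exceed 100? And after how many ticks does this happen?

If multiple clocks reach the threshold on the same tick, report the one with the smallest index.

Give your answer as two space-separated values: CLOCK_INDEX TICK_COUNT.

Answer: 0 45

Derivation:
clock 0: start=47, rate=1.2, needs 100-47 = 53; ticks = ceil(53/1.2) = ceil(44.1667) = 45; reading at tick 45 = 47 + 1.2*45 = 101.0000
clock 1: start=7, rate=1.25, needs 100-7 = 93; ticks = ceil(93/1.25) = ceil(74.4000) = 75; reading at tick 75 = 7 + 1.25*75 = 100.7500
clock 2: start=13, rate=1.25, needs 100-13 = 87; ticks = ceil(87/1.25) = ceil(69.6000) = 70; reading at tick 70 = 13 + 1.25*70 = 100.5000
clock 3: start=9, rate=2.0, needs 100-9 = 91; ticks = ceil(91/2.0) = ceil(45.5000) = 46; reading at tick 46 = 9 + 2.0*46 = 101.0000
Minimum tick count = 45; winners = [0]; smallest index = 0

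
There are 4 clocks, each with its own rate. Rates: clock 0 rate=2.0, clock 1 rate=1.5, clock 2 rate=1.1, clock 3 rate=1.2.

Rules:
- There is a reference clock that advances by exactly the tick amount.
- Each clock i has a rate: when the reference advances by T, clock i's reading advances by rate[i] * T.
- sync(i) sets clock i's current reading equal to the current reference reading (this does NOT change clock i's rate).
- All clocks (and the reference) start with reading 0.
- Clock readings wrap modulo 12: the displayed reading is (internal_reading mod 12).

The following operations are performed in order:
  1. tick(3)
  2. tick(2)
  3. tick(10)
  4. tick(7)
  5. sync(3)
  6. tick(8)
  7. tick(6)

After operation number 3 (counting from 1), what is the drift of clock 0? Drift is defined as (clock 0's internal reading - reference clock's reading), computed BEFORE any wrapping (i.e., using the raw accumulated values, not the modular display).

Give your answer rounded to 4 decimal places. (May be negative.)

Answer: 15.0000

Derivation:
After op 1 tick(3): ref=3.0000 raw=[6.0000 4.5000 3.3000 3.6000]
After op 2 tick(2): ref=5.0000 raw=[10.0000 7.5000 5.5000 6.0000]
After op 3 tick(10): ref=15.0000 raw=[30.0000 22.5000 16.5000 18.0000]
Drift of clock 0 after op 3: 30.0000 - 15.0000 = 15.0000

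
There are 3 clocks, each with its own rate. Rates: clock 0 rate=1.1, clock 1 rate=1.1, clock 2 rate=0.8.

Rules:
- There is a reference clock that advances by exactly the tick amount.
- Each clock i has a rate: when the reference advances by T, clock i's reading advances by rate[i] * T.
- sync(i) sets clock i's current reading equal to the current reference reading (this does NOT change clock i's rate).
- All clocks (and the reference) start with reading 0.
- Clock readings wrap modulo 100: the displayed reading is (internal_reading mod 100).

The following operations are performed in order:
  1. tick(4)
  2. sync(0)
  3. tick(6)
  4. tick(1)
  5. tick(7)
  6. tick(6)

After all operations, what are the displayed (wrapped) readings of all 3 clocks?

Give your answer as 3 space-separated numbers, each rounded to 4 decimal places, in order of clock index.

After op 1 tick(4): ref=4.0000 raw=[4.4000 4.4000 3.2000]
After op 2 sync(0): ref=4.0000 raw=[4.0000 4.4000 3.2000]
After op 3 tick(6): ref=10.0000 raw=[10.6000 11.0000 8.0000]
After op 4 tick(1): ref=11.0000 raw=[11.7000 12.1000 8.8000]
After op 5 tick(7): ref=18.0000 raw=[19.4000 19.8000 14.4000]
After op 6 tick(6): ref=24.0000 raw=[26.0000 26.4000 19.2000]
Wrap final raw readings (mod 100): 26.0000 mod 100 = 26.0000; 26.4000 mod 100 = 26.4000; 19.2000 mod 100 = 19.2000

Answer: 26.0000 26.4000 19.2000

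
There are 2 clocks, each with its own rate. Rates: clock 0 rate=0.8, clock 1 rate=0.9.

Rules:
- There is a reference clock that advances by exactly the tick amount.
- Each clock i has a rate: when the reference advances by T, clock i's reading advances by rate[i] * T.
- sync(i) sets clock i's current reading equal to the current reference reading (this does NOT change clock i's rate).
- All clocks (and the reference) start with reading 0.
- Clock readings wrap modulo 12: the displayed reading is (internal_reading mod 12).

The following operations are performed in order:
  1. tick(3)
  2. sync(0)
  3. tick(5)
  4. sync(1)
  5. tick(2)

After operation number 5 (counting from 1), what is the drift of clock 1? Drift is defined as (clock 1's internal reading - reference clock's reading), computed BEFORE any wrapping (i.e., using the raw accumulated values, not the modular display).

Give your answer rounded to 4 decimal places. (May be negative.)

Answer: -0.2000

Derivation:
After op 1 tick(3): ref=3.0000 raw=[2.4000 2.7000]
After op 2 sync(0): ref=3.0000 raw=[3.0000 2.7000]
After op 3 tick(5): ref=8.0000 raw=[7.0000 7.2000]
After op 4 sync(1): ref=8.0000 raw=[7.0000 8.0000]
After op 5 tick(2): ref=10.0000 raw=[8.6000 9.8000]
Drift of clock 1 after op 5: 9.8000 - 10.0000 = -0.2000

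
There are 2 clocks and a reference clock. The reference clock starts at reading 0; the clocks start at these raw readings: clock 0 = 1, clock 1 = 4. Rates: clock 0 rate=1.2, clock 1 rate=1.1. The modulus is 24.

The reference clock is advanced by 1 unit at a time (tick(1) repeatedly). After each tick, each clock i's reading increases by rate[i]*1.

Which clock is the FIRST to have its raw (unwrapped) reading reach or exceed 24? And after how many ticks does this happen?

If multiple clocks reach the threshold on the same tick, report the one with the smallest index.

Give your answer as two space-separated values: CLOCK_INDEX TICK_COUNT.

clock 0: start=1, rate=1.2, needs 24-1 = 23; ticks = ceil(23/1.2) = ceil(19.1667) = 20; reading at tick 20 = 1 + 1.2*20 = 25.0000
clock 1: start=4, rate=1.1, needs 24-4 = 20; ticks = ceil(20/1.1) = ceil(18.1818) = 19; reading at tick 19 = 4 + 1.1*19 = 24.9000
Minimum tick count = 19; winners = [1]; smallest index = 1

Answer: 1 19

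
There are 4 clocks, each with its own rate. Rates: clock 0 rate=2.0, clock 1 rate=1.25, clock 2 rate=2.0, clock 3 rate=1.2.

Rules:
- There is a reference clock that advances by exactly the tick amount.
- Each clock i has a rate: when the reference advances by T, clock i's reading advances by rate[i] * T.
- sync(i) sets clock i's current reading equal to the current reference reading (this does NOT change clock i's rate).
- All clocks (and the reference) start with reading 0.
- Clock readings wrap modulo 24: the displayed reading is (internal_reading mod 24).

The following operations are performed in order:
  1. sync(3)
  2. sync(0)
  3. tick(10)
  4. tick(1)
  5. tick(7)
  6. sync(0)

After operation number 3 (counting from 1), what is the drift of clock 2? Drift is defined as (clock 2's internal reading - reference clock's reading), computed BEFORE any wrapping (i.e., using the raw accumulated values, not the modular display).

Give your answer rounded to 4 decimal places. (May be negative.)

After op 1 sync(3): ref=0.0000 raw=[0.0000 0.0000 0.0000 0.0000]
After op 2 sync(0): ref=0.0000 raw=[0.0000 0.0000 0.0000 0.0000]
After op 3 tick(10): ref=10.0000 raw=[20.0000 12.5000 20.0000 12.0000]
Drift of clock 2 after op 3: 20.0000 - 10.0000 = 10.0000

Answer: 10.0000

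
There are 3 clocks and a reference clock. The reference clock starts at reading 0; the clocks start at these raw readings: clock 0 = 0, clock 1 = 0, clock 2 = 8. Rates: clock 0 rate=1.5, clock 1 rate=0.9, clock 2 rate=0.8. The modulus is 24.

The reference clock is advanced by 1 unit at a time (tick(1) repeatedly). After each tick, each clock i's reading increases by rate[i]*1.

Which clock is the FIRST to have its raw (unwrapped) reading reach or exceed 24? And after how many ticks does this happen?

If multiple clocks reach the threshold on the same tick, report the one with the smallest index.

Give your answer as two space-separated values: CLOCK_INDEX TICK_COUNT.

clock 0: start=0, rate=1.5, needs 24-0 = 24; ticks = ceil(24/1.5) = ceil(16.0000) = 16; reading at tick 16 = 0 + 1.5*16 = 24.0000
clock 1: start=0, rate=0.9, needs 24-0 = 24; ticks = ceil(24/0.9) = ceil(26.6667) = 27; reading at tick 27 = 0 + 0.9*27 = 24.3000
clock 2: start=8, rate=0.8, needs 24-8 = 16; ticks = ceil(16/0.8) = ceil(20.0000) = 20; reading at tick 20 = 8 + 0.8*20 = 24.0000
Minimum tick count = 16; winners = [0]; smallest index = 0

Answer: 0 16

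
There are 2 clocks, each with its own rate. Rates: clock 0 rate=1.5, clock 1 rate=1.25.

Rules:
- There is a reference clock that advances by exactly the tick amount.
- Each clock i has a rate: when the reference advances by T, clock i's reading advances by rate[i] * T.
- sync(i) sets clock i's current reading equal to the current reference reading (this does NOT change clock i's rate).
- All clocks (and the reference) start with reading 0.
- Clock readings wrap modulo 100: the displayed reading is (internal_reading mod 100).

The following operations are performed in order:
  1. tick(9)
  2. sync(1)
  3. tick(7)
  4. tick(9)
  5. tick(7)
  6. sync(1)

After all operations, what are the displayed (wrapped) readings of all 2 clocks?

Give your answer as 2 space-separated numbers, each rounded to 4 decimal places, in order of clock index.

Answer: 48.0000 32.0000

Derivation:
After op 1 tick(9): ref=9.0000 raw=[13.5000 11.2500]
After op 2 sync(1): ref=9.0000 raw=[13.5000 9.0000]
After op 3 tick(7): ref=16.0000 raw=[24.0000 17.7500]
After op 4 tick(9): ref=25.0000 raw=[37.5000 29.0000]
After op 5 tick(7): ref=32.0000 raw=[48.0000 37.7500]
After op 6 sync(1): ref=32.0000 raw=[48.0000 32.0000]
Wrap final raw readings (mod 100): 48.0000 mod 100 = 48.0000; 32.0000 mod 100 = 32.0000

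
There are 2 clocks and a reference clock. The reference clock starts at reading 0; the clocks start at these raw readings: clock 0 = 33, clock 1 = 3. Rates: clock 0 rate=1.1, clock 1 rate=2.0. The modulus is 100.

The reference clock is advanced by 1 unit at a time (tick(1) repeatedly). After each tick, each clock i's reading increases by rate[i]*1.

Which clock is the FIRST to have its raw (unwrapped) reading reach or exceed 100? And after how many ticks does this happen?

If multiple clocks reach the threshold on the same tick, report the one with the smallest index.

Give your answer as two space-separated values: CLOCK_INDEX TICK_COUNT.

Answer: 1 49

Derivation:
clock 0: start=33, rate=1.1, needs 100-33 = 67; ticks = ceil(67/1.1) = ceil(60.9091) = 61; reading at tick 61 = 33 + 1.1*61 = 100.1000
clock 1: start=3, rate=2.0, needs 100-3 = 97; ticks = ceil(97/2.0) = ceil(48.5000) = 49; reading at tick 49 = 3 + 2.0*49 = 101.0000
Minimum tick count = 49; winners = [1]; smallest index = 1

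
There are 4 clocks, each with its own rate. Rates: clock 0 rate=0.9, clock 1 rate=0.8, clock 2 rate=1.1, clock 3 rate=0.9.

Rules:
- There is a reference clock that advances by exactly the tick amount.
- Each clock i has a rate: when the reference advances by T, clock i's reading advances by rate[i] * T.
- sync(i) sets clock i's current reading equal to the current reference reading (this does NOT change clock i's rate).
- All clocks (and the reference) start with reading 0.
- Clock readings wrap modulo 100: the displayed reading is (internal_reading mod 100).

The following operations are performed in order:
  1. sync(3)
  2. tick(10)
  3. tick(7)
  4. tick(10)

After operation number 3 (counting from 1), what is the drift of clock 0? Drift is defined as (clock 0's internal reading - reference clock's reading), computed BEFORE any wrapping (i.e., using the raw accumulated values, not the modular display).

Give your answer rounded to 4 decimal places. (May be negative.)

Answer: -1.7000

Derivation:
After op 1 sync(3): ref=0.0000 raw=[0.0000 0.0000 0.0000 0.0000]
After op 2 tick(10): ref=10.0000 raw=[9.0000 8.0000 11.0000 9.0000]
After op 3 tick(7): ref=17.0000 raw=[15.3000 13.6000 18.7000 15.3000]
Drift of clock 0 after op 3: 15.3000 - 17.0000 = -1.7000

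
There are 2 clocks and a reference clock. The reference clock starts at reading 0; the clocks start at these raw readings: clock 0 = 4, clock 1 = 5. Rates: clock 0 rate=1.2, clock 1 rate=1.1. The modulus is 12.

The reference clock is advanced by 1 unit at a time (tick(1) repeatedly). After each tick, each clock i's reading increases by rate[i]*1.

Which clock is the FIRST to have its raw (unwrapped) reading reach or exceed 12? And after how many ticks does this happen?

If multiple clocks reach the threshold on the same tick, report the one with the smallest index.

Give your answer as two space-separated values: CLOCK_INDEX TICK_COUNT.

clock 0: start=4, rate=1.2, needs 12-4 = 8; ticks = ceil(8/1.2) = ceil(6.6667) = 7; reading at tick 7 = 4 + 1.2*7 = 12.4000
clock 1: start=5, rate=1.1, needs 12-5 = 7; ticks = ceil(7/1.1) = ceil(6.3636) = 7; reading at tick 7 = 5 + 1.1*7 = 12.7000
Minimum tick count = 7; winners = [0, 1]; smallest index = 0

Answer: 0 7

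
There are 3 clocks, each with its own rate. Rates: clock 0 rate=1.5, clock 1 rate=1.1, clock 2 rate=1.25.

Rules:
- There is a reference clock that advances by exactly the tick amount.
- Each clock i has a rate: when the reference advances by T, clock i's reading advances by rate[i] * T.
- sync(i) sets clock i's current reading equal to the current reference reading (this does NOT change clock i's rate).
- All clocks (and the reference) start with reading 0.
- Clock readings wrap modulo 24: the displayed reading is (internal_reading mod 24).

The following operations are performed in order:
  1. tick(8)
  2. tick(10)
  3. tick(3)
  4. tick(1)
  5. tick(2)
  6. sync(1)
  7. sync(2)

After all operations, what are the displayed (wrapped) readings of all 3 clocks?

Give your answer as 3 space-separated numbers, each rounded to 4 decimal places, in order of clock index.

After op 1 tick(8): ref=8.0000 raw=[12.0000 8.8000 10.0000]
After op 2 tick(10): ref=18.0000 raw=[27.0000 19.8000 22.5000]
After op 3 tick(3): ref=21.0000 raw=[31.5000 23.1000 26.2500]
After op 4 tick(1): ref=22.0000 raw=[33.0000 24.2000 27.5000]
After op 5 tick(2): ref=24.0000 raw=[36.0000 26.4000 30.0000]
After op 6 sync(1): ref=24.0000 raw=[36.0000 24.0000 30.0000]
After op 7 sync(2): ref=24.0000 raw=[36.0000 24.0000 24.0000]
Wrap final raw readings (mod 24): 36.0000 mod 24 = 12.0000; 24.0000 mod 24 = 0.0000; 24.0000 mod 24 = 0.0000

Answer: 12.0000 0.0000 0.0000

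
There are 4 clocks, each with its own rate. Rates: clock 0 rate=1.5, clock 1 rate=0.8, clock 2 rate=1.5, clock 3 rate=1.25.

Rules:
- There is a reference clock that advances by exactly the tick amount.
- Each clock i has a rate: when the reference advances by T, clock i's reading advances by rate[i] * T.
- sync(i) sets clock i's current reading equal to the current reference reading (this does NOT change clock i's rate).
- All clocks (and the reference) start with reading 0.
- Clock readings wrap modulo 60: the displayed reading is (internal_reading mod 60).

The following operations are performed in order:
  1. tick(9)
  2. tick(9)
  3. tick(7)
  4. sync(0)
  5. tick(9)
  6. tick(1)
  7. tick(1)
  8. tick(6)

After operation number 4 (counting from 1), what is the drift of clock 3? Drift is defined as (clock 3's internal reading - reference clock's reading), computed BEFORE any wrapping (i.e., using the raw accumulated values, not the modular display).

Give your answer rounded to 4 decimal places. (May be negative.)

After op 1 tick(9): ref=9.0000 raw=[13.5000 7.2000 13.5000 11.2500]
After op 2 tick(9): ref=18.0000 raw=[27.0000 14.4000 27.0000 22.5000]
After op 3 tick(7): ref=25.0000 raw=[37.5000 20.0000 37.5000 31.2500]
After op 4 sync(0): ref=25.0000 raw=[25.0000 20.0000 37.5000 31.2500]
Drift of clock 3 after op 4: 31.2500 - 25.0000 = 6.2500

Answer: 6.2500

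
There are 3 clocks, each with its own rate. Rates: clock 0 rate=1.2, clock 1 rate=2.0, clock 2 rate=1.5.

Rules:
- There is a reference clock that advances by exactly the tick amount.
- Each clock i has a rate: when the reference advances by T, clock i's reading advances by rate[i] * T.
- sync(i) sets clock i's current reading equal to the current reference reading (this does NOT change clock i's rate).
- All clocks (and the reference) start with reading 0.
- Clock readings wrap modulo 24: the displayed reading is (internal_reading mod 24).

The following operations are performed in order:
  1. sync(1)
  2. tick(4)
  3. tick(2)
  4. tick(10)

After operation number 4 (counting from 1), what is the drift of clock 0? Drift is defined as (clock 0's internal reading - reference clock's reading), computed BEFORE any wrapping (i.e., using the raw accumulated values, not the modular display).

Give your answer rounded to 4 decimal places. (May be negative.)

After op 1 sync(1): ref=0.0000 raw=[0.0000 0.0000 0.0000]
After op 2 tick(4): ref=4.0000 raw=[4.8000 8.0000 6.0000]
After op 3 tick(2): ref=6.0000 raw=[7.2000 12.0000 9.0000]
After op 4 tick(10): ref=16.0000 raw=[19.2000 32.0000 24.0000]
Drift of clock 0 after op 4: 19.2000 - 16.0000 = 3.2000

Answer: 3.2000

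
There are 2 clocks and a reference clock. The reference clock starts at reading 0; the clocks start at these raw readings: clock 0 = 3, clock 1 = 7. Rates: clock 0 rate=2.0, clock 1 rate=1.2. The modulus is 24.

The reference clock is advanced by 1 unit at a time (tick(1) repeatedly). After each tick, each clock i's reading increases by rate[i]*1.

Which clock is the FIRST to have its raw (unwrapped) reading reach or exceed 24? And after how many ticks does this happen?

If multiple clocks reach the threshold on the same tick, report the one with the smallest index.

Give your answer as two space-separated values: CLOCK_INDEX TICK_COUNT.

clock 0: start=3, rate=2.0, needs 24-3 = 21; ticks = ceil(21/2.0) = ceil(10.5000) = 11; reading at tick 11 = 3 + 2.0*11 = 25.0000
clock 1: start=7, rate=1.2, needs 24-7 = 17; ticks = ceil(17/1.2) = ceil(14.1667) = 15; reading at tick 15 = 7 + 1.2*15 = 25.0000
Minimum tick count = 11; winners = [0]; smallest index = 0

Answer: 0 11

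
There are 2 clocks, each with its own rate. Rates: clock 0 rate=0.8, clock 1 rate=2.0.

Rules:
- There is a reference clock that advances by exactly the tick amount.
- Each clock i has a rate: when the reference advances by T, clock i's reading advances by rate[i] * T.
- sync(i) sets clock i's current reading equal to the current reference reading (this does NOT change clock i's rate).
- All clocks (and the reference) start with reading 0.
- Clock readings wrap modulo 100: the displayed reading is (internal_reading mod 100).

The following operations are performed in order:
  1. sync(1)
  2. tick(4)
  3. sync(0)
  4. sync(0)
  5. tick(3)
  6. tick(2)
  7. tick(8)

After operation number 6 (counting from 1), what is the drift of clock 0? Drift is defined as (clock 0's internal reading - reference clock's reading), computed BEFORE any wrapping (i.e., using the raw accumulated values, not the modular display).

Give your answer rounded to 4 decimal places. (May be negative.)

After op 1 sync(1): ref=0.0000 raw=[0.0000 0.0000]
After op 2 tick(4): ref=4.0000 raw=[3.2000 8.0000]
After op 3 sync(0): ref=4.0000 raw=[4.0000 8.0000]
After op 4 sync(0): ref=4.0000 raw=[4.0000 8.0000]
After op 5 tick(3): ref=7.0000 raw=[6.4000 14.0000]
After op 6 tick(2): ref=9.0000 raw=[8.0000 18.0000]
Drift of clock 0 after op 6: 8.0000 - 9.0000 = -1.0000

Answer: -1.0000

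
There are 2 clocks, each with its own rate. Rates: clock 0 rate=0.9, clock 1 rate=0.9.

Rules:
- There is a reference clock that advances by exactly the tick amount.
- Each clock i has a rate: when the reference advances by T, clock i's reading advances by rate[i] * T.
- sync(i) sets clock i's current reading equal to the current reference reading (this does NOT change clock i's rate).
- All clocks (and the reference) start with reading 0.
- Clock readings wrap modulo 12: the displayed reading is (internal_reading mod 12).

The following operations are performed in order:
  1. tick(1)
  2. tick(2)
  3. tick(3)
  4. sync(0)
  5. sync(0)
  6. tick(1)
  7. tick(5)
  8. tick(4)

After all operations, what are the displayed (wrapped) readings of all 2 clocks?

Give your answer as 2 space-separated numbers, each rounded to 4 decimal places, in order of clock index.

After op 1 tick(1): ref=1.0000 raw=[0.9000 0.9000]
After op 2 tick(2): ref=3.0000 raw=[2.7000 2.7000]
After op 3 tick(3): ref=6.0000 raw=[5.4000 5.4000]
After op 4 sync(0): ref=6.0000 raw=[6.0000 5.4000]
After op 5 sync(0): ref=6.0000 raw=[6.0000 5.4000]
After op 6 tick(1): ref=7.0000 raw=[6.9000 6.3000]
After op 7 tick(5): ref=12.0000 raw=[11.4000 10.8000]
After op 8 tick(4): ref=16.0000 raw=[15.0000 14.4000]
Wrap final raw readings (mod 12): 15.0000 mod 12 = 3.0000; 14.4000 mod 12 = 2.4000

Answer: 3.0000 2.4000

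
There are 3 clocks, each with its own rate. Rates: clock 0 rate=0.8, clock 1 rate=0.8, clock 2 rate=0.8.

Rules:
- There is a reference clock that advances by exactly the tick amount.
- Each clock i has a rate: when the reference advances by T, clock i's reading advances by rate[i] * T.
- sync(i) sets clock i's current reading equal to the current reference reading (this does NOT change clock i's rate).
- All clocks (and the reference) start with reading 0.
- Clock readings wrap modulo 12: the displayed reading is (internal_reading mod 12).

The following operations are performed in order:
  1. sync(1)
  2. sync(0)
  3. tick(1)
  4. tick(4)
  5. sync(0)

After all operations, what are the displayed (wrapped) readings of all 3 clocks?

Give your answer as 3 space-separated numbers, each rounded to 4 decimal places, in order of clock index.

Answer: 5.0000 4.0000 4.0000

Derivation:
After op 1 sync(1): ref=0.0000 raw=[0.0000 0.0000 0.0000]
After op 2 sync(0): ref=0.0000 raw=[0.0000 0.0000 0.0000]
After op 3 tick(1): ref=1.0000 raw=[0.8000 0.8000 0.8000]
After op 4 tick(4): ref=5.0000 raw=[4.0000 4.0000 4.0000]
After op 5 sync(0): ref=5.0000 raw=[5.0000 4.0000 4.0000]
Wrap final raw readings (mod 12): 5.0000 mod 12 = 5.0000; 4.0000 mod 12 = 4.0000; 4.0000 mod 12 = 4.0000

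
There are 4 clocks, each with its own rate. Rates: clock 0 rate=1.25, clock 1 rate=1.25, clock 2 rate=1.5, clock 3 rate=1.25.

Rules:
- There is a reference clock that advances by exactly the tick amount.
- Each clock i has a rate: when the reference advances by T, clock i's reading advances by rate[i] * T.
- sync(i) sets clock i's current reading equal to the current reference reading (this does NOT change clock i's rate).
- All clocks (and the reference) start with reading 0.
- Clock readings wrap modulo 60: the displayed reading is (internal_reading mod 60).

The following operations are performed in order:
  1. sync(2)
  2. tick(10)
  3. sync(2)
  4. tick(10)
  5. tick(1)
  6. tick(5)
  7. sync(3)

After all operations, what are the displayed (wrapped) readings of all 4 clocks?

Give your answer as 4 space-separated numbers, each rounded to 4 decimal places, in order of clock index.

Answer: 32.5000 32.5000 34.0000 26.0000

Derivation:
After op 1 sync(2): ref=0.0000 raw=[0.0000 0.0000 0.0000 0.0000]
After op 2 tick(10): ref=10.0000 raw=[12.5000 12.5000 15.0000 12.5000]
After op 3 sync(2): ref=10.0000 raw=[12.5000 12.5000 10.0000 12.5000]
After op 4 tick(10): ref=20.0000 raw=[25.0000 25.0000 25.0000 25.0000]
After op 5 tick(1): ref=21.0000 raw=[26.2500 26.2500 26.5000 26.2500]
After op 6 tick(5): ref=26.0000 raw=[32.5000 32.5000 34.0000 32.5000]
After op 7 sync(3): ref=26.0000 raw=[32.5000 32.5000 34.0000 26.0000]
Wrap final raw readings (mod 60): 32.5000 mod 60 = 32.5000; 32.5000 mod 60 = 32.5000; 34.0000 mod 60 = 34.0000; 26.0000 mod 60 = 26.0000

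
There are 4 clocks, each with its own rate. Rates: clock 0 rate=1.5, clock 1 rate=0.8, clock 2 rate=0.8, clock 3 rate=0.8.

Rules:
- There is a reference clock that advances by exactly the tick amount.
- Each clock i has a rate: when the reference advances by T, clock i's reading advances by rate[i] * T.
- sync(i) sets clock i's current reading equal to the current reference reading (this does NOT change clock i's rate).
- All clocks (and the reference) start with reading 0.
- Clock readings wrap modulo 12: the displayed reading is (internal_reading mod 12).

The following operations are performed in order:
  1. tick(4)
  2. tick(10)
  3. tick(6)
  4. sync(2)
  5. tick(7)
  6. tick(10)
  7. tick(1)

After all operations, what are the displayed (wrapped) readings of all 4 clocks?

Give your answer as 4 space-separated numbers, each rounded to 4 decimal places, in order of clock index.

Answer: 9.0000 6.4000 10.4000 6.4000

Derivation:
After op 1 tick(4): ref=4.0000 raw=[6.0000 3.2000 3.2000 3.2000]
After op 2 tick(10): ref=14.0000 raw=[21.0000 11.2000 11.2000 11.2000]
After op 3 tick(6): ref=20.0000 raw=[30.0000 16.0000 16.0000 16.0000]
After op 4 sync(2): ref=20.0000 raw=[30.0000 16.0000 20.0000 16.0000]
After op 5 tick(7): ref=27.0000 raw=[40.5000 21.6000 25.6000 21.6000]
After op 6 tick(10): ref=37.0000 raw=[55.5000 29.6000 33.6000 29.6000]
After op 7 tick(1): ref=38.0000 raw=[57.0000 30.4000 34.4000 30.4000]
Wrap final raw readings (mod 12): 57.0000 mod 12 = 9.0000; 30.4000 mod 12 = 6.4000; 34.4000 mod 12 = 10.4000; 30.4000 mod 12 = 6.4000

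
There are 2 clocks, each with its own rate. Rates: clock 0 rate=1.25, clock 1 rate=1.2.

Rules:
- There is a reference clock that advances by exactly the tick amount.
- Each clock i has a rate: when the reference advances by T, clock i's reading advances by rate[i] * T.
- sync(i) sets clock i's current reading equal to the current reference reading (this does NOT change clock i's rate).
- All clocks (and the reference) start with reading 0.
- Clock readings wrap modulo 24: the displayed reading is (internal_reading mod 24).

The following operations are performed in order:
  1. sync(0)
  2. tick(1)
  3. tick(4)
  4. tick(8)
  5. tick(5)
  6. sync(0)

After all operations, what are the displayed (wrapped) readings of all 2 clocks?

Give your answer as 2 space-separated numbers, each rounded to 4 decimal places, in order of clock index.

After op 1 sync(0): ref=0.0000 raw=[0.0000 0.0000]
After op 2 tick(1): ref=1.0000 raw=[1.2500 1.2000]
After op 3 tick(4): ref=5.0000 raw=[6.2500 6.0000]
After op 4 tick(8): ref=13.0000 raw=[16.2500 15.6000]
After op 5 tick(5): ref=18.0000 raw=[22.5000 21.6000]
After op 6 sync(0): ref=18.0000 raw=[18.0000 21.6000]
Wrap final raw readings (mod 24): 18.0000 mod 24 = 18.0000; 21.6000 mod 24 = 21.6000

Answer: 18.0000 21.6000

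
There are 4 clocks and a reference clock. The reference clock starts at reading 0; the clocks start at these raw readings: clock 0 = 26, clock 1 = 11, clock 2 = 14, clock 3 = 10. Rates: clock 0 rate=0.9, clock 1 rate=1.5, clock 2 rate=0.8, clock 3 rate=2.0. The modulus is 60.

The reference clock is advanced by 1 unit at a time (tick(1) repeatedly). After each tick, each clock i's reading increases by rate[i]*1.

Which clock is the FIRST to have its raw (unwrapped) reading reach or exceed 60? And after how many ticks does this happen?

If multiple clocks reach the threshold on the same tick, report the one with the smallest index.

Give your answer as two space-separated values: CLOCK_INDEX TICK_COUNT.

clock 0: start=26, rate=0.9, needs 60-26 = 34; ticks = ceil(34/0.9) = ceil(37.7778) = 38; reading at tick 38 = 26 + 0.9*38 = 60.2000
clock 1: start=11, rate=1.5, needs 60-11 = 49; ticks = ceil(49/1.5) = ceil(32.6667) = 33; reading at tick 33 = 11 + 1.5*33 = 60.5000
clock 2: start=14, rate=0.8, needs 60-14 = 46; ticks = ceil(46/0.8) = ceil(57.5000) = 58; reading at tick 58 = 14 + 0.8*58 = 60.4000
clock 3: start=10, rate=2.0, needs 60-10 = 50; ticks = ceil(50/2.0) = ceil(25.0000) = 25; reading at tick 25 = 10 + 2.0*25 = 60.0000
Minimum tick count = 25; winners = [3]; smallest index = 3

Answer: 3 25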